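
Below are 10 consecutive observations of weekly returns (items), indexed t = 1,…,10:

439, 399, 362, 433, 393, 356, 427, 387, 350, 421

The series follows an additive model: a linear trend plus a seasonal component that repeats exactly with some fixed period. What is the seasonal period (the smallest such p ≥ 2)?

3

First differences y_{t+1} − y_t: -40, -37, 71, -40, -37, 71, -40, -37, …
The difference pattern repeats every 3 terms and not for any smaller step, so p = 3.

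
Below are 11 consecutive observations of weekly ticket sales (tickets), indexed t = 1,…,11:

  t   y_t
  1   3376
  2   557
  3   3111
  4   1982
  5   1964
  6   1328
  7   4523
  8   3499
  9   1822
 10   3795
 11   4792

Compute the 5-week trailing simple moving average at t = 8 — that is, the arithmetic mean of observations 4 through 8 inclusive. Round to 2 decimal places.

Sum of periods 4–8: 1982 + 1964 + 1328 + 4523 + 3499 = 13296
Divide by 5: 13296 / 5 = 2659.20

2659.20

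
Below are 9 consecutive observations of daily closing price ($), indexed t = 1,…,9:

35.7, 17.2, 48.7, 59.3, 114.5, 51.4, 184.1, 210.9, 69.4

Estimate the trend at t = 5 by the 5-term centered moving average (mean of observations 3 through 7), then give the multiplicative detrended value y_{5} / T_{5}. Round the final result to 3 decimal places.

1.250

Trend T_5 = (48.7 + 59.3 + 114.5 + 51.4 + 184.1) / 5 = 458.0/5 = 91.60000
Ratio to trend: 114.5 / 91.60000 = 1.250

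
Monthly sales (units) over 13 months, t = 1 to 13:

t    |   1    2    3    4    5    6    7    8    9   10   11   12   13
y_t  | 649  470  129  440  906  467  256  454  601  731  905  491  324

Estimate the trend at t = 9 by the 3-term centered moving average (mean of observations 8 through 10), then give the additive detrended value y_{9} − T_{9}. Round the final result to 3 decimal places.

5.667

Trend T_9 = (454 + 601 + 731) / 3 = 1786/3 = 595.33333
Detrended value: 601 − 595.33333 = 5.667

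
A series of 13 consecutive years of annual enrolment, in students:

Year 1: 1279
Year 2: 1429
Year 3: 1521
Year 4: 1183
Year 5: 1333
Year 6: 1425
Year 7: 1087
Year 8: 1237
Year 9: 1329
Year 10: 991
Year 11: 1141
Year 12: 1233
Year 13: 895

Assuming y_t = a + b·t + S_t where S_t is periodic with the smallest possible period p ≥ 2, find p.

3

First differences y_{t+1} − y_t: 150, 92, -338, 150, 92, -338, 150, 92, …
The difference pattern repeats every 3 terms and not for any smaller step, so p = 3.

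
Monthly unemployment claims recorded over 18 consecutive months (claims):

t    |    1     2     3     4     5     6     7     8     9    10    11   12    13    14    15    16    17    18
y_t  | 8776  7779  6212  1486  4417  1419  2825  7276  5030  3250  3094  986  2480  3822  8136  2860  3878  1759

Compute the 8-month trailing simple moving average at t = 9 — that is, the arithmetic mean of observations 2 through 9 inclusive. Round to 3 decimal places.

4555.500

Sum of periods 2–9: 7779 + 6212 + 1486 + 4417 + 1419 + 2825 + 7276 + 5030 = 36444
Divide by 8: 36444 / 8 = 4555.500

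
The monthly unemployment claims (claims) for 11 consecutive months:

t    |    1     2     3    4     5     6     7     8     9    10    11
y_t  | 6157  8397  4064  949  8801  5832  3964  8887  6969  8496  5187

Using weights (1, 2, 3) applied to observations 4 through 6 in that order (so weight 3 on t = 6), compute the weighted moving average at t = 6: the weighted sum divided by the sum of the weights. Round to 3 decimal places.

6007.833

Weighted sum: 1·949 + 2·8801 + 3·5832 = 949 + 17602 + 17496 = 36047
Weight total: 1 + 2 + 3 = 6
WMA = 36047 / 6 = 6007.833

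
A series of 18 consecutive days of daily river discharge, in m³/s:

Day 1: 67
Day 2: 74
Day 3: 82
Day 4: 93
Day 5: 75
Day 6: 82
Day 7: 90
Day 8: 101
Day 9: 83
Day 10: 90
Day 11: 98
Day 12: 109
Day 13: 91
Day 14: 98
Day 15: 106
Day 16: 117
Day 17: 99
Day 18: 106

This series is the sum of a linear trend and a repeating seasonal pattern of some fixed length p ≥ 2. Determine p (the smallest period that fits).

4

First differences y_{t+1} − y_t: 7, 8, 11, -18, 7, 8, 11, -18, 7, 8, …
The difference pattern repeats every 4 terms and not for any smaller step, so p = 4.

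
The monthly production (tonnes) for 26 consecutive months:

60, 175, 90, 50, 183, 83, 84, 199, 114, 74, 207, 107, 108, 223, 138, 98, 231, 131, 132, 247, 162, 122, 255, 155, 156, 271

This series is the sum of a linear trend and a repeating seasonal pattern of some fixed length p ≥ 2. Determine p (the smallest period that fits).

First differences y_{t+1} − y_t: 115, -85, -40, 133, -100, 1, 115, -85, -40, 133, -100, 1, 115, -85, …
The difference pattern repeats every 6 terms and not for any smaller step, so p = 6.

6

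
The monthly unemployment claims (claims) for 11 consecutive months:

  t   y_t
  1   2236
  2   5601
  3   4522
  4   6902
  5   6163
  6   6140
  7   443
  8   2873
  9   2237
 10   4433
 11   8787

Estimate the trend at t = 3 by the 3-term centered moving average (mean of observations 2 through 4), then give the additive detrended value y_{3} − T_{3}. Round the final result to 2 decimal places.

Trend T_3 = (5601 + 4522 + 6902) / 3 = 17025/3 = 5675.0000
Detrended value: 4522 − 5675.0000 = -1153.00

-1153.00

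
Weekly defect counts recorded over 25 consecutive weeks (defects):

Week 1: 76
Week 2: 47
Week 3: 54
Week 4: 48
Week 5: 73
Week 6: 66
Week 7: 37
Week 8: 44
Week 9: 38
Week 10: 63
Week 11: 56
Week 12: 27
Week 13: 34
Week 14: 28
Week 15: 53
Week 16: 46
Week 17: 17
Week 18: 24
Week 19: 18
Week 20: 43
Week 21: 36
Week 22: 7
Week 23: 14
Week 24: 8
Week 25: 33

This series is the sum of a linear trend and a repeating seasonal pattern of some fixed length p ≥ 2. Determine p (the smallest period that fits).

First differences y_{t+1} − y_t: -29, 7, -6, 25, -7, -29, 7, -6, 25, -7, -29, 7, …
The difference pattern repeats every 5 terms and not for any smaller step, so p = 5.

5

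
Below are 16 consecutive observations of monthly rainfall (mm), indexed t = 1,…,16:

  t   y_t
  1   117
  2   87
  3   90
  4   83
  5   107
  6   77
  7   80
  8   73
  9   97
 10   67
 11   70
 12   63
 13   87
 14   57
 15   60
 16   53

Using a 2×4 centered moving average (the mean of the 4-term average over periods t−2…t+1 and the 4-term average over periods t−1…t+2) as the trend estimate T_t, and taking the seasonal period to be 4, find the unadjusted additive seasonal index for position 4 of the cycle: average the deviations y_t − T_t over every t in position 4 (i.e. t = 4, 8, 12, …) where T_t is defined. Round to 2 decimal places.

Season position 4 occurs at t = 4, 8, 12 (where T_t is defined).
t=4: T_4 = 90.5000; y_4 − T_4 = 83 − 90.5000 = -7.5000
t=8: T_8 = 80.5000; y_8 − T_8 = 73 − 80.5000 = -7.5000
t=12: T_12 = 70.5000; y_12 − T_12 = 63 − 70.5000 = -7.5000
Mean deviation: (-7.5000 + -7.5000 + -7.5000) / 3 = -7.50

-7.50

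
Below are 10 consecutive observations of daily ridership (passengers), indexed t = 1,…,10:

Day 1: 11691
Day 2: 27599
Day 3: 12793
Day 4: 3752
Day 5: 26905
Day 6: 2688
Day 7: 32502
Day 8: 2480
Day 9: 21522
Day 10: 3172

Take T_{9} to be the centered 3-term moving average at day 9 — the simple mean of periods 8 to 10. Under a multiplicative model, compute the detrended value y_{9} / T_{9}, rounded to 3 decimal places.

2.376

Trend T_9 = (2480 + 21522 + 3172) / 3 = 27174/3 = 9058.00000
Ratio to trend: 21522 / 9058.00000 = 2.376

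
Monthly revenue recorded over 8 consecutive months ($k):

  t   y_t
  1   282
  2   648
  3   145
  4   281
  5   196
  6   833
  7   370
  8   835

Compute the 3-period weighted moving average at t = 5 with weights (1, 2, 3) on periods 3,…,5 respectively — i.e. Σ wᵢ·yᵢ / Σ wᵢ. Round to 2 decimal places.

Weighted sum: 1·145 + 2·281 + 3·196 = 145 + 562 + 588 = 1295
Weight total: 1 + 2 + 3 = 6
WMA = 1295 / 6 = 215.83

215.83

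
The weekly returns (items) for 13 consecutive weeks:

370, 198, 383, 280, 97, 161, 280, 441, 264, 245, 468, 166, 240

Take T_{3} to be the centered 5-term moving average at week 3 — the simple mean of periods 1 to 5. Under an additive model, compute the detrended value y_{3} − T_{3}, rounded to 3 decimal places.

117.400

Trend T_3 = (370 + 198 + 383 + 280 + 97) / 5 = 1328/5 = 265.60000
Detrended value: 383 − 265.60000 = 117.400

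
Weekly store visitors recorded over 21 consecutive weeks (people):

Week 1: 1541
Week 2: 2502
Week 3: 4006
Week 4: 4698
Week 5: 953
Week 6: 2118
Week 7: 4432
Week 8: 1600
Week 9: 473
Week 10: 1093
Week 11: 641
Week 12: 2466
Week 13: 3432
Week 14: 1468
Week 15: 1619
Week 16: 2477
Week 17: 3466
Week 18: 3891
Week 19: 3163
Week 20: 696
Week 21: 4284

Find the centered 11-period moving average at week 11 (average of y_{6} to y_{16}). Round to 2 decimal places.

Sum of periods 6–16: 2118 + 4432 + 1600 + 473 + 1093 + 641 + 2466 + 3432 + 1468 + 1619 + 2477 = 21819
Divide by 11: 21819 / 11 = 1983.55

1983.55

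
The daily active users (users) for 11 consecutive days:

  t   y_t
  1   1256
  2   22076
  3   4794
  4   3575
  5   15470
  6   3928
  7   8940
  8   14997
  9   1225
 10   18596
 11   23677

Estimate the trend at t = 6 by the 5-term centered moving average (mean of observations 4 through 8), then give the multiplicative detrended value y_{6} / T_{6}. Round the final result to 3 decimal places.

Trend T_6 = (3575 + 15470 + 3928 + 8940 + 14997) / 5 = 46910/5 = 9382.00000
Ratio to trend: 3928 / 9382.00000 = 0.419

0.419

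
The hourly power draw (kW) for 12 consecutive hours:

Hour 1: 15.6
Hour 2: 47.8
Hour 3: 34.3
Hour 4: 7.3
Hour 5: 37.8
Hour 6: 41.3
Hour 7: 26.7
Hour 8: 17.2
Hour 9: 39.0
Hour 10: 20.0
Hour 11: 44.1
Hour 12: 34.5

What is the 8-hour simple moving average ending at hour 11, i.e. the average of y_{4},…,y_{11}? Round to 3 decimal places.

Sum of periods 4–11: 7.3 + 37.8 + 41.3 + 26.7 + 17.2 + 39.0 + 20.0 + 44.1 = 233.4
Divide by 8: 233.4 / 8 = 29.175

29.175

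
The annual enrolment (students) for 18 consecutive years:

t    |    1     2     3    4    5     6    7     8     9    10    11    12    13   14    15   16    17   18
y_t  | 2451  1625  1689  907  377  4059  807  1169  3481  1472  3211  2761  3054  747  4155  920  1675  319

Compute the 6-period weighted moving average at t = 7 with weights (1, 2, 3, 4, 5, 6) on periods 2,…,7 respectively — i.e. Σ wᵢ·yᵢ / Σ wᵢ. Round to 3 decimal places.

Weighted sum: 1·1625 + 2·1689 + 3·907 + 4·377 + 5·4059 + 6·807 = 1625 + 3378 + 2721 + 1508 + 20295 + 4842 = 34369
Weight total: 1 + 2 + 3 + 4 + 5 + 6 = 21
WMA = 34369 / 21 = 1636.619

1636.619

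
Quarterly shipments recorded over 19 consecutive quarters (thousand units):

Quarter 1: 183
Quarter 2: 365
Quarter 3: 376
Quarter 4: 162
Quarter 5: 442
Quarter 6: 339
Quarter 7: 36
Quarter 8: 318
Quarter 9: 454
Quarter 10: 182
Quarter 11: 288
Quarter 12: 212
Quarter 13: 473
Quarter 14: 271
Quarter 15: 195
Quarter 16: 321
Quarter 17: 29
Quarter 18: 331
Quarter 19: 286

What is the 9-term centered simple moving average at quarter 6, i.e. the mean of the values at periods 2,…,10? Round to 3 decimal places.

Sum of periods 2–10: 365 + 376 + 162 + 442 + 339 + 36 + 318 + 454 + 182 = 2674
Divide by 9: 2674 / 9 = 297.111

297.111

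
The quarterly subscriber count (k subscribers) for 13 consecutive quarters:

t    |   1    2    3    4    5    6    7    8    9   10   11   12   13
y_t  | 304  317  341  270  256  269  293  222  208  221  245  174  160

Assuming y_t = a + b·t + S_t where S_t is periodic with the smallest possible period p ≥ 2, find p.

First differences y_{t+1} − y_t: 13, 24, -71, -14, 13, 24, -71, -14, 13, 24, …
The difference pattern repeats every 4 terms and not for any smaller step, so p = 4.

4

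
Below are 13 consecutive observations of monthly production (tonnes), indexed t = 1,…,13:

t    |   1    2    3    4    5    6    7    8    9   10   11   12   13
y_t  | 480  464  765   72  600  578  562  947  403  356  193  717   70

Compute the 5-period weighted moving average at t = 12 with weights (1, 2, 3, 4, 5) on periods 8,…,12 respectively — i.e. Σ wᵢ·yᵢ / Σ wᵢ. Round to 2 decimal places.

Weighted sum: 1·947 + 2·403 + 3·356 + 4·193 + 5·717 = 947 + 806 + 1068 + 772 + 3585 = 7178
Weight total: 1 + 2 + 3 + 4 + 5 = 15
WMA = 7178 / 15 = 478.53

478.53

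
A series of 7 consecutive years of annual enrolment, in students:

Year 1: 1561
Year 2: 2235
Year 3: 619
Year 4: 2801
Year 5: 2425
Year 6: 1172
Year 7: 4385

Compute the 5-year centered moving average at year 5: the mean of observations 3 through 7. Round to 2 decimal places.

Sum of periods 3–7: 619 + 2801 + 2425 + 1172 + 4385 = 11402
Divide by 5: 11402 / 5 = 2280.40

2280.40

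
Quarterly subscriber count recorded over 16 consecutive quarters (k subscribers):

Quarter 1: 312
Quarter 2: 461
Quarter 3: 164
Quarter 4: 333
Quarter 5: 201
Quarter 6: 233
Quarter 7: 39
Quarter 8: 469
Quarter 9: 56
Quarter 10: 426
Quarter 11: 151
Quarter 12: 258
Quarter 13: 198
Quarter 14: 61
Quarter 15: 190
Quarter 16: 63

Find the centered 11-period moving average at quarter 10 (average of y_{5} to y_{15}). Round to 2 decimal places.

Sum of periods 5–15: 201 + 233 + 39 + 469 + 56 + 426 + 151 + 258 + 198 + 61 + 190 = 2282
Divide by 11: 2282 / 11 = 207.45

207.45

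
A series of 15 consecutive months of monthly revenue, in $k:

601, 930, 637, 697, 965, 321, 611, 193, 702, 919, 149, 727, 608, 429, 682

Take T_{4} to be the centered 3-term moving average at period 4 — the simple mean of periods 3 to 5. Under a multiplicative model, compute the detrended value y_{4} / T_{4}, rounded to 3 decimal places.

Trend T_4 = (637 + 697 + 965) / 3 = 2299/3 = 766.33333
Ratio to trend: 697 / 766.33333 = 0.910

0.910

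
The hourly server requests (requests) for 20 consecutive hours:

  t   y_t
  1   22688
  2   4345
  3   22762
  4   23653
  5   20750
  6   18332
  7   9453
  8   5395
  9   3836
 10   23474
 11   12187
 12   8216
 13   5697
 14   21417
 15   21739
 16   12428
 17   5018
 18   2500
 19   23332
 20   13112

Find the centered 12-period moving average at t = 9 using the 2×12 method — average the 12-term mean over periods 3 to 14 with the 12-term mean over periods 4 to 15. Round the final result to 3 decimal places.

14555.042

Sum over 3–14: 22762 + 23653 + 20750 + 18332 + 9453 + 5395 + 3836 + 23474 + 12187 + 8216 + 5697 + 21417 = 175172
Sum over 4–15: 23653 + 20750 + 18332 + 9453 + 5395 + 3836 + 23474 + 12187 + 8216 + 5697 + 21417 + 21739 = 174149
CMA at t=9 = (175172 + 174149) / (2·12) = 349321 / 24 = 14555.042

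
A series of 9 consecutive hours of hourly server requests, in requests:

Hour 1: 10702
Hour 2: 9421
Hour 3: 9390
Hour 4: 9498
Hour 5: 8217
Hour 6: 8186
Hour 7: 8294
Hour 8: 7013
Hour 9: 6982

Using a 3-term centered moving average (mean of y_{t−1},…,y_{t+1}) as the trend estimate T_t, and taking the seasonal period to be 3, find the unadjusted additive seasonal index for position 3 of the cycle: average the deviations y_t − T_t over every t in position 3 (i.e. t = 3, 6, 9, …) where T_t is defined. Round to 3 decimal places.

-46.333

Season position 3 occurs at t = 3, 6 (where T_t is defined).
t=3: T_3 = 9436.33333; y_3 − T_3 = 9390 − 9436.33333 = -46.33333
t=6: T_6 = 8232.33333; y_6 − T_6 = 8186 − 8232.33333 = -46.33333
Mean deviation: (-46.33333 + -46.33333) / 2 = -46.333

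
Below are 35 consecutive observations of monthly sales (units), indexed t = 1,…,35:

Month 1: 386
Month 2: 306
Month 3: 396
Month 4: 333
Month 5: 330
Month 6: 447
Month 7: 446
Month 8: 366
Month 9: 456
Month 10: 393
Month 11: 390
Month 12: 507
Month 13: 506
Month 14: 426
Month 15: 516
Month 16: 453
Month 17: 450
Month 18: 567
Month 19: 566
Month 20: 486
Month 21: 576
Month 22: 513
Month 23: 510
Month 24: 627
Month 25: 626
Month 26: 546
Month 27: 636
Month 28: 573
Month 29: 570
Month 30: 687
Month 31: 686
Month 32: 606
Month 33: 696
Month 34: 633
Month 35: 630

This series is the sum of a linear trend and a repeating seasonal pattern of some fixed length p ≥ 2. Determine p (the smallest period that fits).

6

First differences y_{t+1} − y_t: -80, 90, -63, -3, 117, -1, -80, 90, -63, -3, 117, -1, -80, 90, …
The difference pattern repeats every 6 terms and not for any smaller step, so p = 6.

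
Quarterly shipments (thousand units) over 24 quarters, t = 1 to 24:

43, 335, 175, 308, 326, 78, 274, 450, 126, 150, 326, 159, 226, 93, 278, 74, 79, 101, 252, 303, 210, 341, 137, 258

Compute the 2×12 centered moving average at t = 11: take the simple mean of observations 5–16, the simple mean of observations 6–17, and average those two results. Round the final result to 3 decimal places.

Sum over 5–16: 326 + 78 + 274 + 450 + 126 + 150 + 326 + 159 + 226 + 93 + 278 + 74 = 2560
Sum over 6–17: 78 + 274 + 450 + 126 + 150 + 326 + 159 + 226 + 93 + 278 + 74 + 79 = 2313
CMA at t=11 = (2560 + 2313) / (2·12) = 4873 / 24 = 203.042

203.042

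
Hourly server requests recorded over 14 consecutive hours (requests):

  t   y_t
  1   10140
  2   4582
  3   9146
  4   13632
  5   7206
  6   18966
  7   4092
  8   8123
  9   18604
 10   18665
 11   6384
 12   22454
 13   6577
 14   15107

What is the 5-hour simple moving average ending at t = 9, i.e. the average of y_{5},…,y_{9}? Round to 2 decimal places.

11398.20

Sum of periods 5–9: 7206 + 18966 + 4092 + 8123 + 18604 = 56991
Divide by 5: 56991 / 5 = 11398.20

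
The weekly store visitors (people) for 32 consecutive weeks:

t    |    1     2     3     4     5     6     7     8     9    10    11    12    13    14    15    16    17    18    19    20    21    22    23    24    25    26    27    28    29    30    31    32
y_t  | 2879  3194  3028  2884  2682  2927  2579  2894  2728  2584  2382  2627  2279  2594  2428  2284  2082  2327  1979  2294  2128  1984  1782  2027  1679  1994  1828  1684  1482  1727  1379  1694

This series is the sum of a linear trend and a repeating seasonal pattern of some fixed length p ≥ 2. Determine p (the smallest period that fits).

First differences y_{t+1} − y_t: 315, -166, -144, -202, 245, -348, 315, -166, -144, -202, 245, -348, 315, -166, …
The difference pattern repeats every 6 terms and not for any smaller step, so p = 6.

6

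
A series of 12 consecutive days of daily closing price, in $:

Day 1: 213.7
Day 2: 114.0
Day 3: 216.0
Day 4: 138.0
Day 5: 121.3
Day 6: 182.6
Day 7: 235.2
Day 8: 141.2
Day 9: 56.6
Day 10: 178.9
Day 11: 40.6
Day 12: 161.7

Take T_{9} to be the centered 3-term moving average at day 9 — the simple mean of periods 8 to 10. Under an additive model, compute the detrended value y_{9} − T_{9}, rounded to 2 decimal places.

-68.97

Trend T_9 = (141.2 + 56.6 + 178.9) / 3 = 376.7/3 = 125.5667
Detrended value: 56.6 − 125.5667 = -68.97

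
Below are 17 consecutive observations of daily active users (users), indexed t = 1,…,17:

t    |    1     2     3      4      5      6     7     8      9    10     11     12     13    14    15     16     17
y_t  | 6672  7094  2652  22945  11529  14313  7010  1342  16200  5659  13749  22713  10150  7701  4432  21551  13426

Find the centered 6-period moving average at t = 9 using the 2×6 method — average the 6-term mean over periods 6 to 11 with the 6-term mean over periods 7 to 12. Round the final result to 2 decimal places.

10412.17

Sum over 6–11: 14313 + 7010 + 1342 + 16200 + 5659 + 13749 = 58273
Sum over 7–12: 7010 + 1342 + 16200 + 5659 + 13749 + 22713 = 66673
CMA at t=9 = (58273 + 66673) / (2·6) = 124946 / 12 = 10412.17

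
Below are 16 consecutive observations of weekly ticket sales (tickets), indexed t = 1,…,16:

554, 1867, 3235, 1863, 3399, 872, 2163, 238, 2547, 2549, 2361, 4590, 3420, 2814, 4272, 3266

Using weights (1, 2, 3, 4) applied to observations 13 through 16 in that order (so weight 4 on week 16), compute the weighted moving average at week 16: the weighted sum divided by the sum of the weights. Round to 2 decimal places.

3492.80

Weighted sum: 1·3420 + 2·2814 + 3·4272 + 4·3266 = 3420 + 5628 + 12816 + 13064 = 34928
Weight total: 1 + 2 + 3 + 4 = 10
WMA = 34928 / 10 = 3492.80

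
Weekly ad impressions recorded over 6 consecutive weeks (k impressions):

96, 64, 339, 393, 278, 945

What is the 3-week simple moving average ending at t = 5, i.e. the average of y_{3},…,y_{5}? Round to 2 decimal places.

Sum of periods 3–5: 339 + 393 + 278 = 1010
Divide by 3: 1010 / 3 = 336.67

336.67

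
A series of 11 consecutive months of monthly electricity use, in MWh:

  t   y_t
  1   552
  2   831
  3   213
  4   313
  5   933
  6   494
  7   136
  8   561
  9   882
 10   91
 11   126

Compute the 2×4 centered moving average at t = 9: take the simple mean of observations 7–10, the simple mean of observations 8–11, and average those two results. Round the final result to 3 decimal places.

Sum over 7–10: 136 + 561 + 882 + 91 = 1670
Sum over 8–11: 561 + 882 + 91 + 126 = 1660
CMA at t=9 = (1670 + 1660) / (2·4) = 3330 / 8 = 416.250

416.250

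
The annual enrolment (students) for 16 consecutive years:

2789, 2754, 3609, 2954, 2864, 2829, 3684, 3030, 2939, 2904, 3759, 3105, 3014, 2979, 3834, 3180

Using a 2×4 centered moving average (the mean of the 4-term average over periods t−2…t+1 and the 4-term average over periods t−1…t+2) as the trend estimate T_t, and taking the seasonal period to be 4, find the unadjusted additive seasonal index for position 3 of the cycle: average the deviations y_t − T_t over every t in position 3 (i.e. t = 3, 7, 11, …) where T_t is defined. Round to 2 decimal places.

572.96

Season position 3 occurs at t = 3, 7, 11 (where T_t is defined).
t=3: T_3 = 3035.8750; y_3 − T_3 = 3609 − 3035.8750 = 573.1250
t=7: T_7 = 3111.1250; y_7 − T_7 = 3684 − 3111.1250 = 572.8750
t=11: T_11 = 3186.1250; y_11 − T_11 = 3759 − 3186.1250 = 572.8750
Mean deviation: (573.1250 + 572.8750 + 572.8750) / 3 = 572.96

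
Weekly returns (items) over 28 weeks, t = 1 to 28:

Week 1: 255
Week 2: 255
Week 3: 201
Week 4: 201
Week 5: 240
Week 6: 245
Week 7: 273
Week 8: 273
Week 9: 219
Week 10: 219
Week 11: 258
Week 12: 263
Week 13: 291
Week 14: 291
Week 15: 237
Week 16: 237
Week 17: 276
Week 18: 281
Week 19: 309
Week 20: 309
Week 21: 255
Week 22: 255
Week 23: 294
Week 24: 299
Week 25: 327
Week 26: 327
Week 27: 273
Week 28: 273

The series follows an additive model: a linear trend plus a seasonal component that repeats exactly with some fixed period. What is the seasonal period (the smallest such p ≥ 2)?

First differences y_{t+1} − y_t: 0, -54, 0, 39, 5, 28, 0, -54, 0, 39, 5, 28, 0, -54, …
The difference pattern repeats every 6 terms and not for any smaller step, so p = 6.

6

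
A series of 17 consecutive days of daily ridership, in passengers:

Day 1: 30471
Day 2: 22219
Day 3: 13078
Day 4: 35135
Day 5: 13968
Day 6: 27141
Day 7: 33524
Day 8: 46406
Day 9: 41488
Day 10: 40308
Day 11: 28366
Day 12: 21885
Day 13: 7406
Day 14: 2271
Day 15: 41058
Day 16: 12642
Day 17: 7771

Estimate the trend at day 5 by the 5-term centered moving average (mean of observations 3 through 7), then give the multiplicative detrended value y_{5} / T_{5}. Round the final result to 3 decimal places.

0.569

Trend T_5 = (13078 + 35135 + 13968 + 27141 + 33524) / 5 = 122846/5 = 24569.20000
Ratio to trend: 13968 / 24569.20000 = 0.569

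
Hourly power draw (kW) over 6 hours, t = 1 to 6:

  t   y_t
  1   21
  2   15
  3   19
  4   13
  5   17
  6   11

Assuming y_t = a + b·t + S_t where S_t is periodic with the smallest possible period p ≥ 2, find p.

2

First differences y_{t+1} − y_t: -6, 4, -6, 4, -6, …
The difference pattern repeats every 2 terms and not for any smaller step, so p = 2.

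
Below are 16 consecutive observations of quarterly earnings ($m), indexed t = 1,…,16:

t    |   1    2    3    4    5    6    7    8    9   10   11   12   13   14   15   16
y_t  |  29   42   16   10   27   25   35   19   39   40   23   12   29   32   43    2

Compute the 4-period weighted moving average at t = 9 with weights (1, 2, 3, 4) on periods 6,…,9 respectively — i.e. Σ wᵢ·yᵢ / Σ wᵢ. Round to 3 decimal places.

Weighted sum: 1·25 + 2·35 + 3·19 + 4·39 = 25 + 70 + 57 + 156 = 308
Weight total: 1 + 2 + 3 + 4 = 10
WMA = 308 / 10 = 30.800

30.800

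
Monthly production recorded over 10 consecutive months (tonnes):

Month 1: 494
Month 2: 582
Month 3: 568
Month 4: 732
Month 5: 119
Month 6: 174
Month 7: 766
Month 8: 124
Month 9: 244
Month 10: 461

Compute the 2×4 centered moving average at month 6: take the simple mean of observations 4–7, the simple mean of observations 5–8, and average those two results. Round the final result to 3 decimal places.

371.750

Sum over 4–7: 732 + 119 + 174 + 766 = 1791
Sum over 5–8: 119 + 174 + 766 + 124 = 1183
CMA at t=6 = (1791 + 1183) / (2·4) = 2974 / 8 = 371.750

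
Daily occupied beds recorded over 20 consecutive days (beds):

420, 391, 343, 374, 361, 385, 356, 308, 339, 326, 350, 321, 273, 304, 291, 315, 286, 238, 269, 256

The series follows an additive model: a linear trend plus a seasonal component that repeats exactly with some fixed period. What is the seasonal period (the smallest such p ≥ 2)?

5

First differences y_{t+1} − y_t: -29, -48, 31, -13, 24, -29, -48, 31, -13, 24, -29, -48, …
The difference pattern repeats every 5 terms and not for any smaller step, so p = 5.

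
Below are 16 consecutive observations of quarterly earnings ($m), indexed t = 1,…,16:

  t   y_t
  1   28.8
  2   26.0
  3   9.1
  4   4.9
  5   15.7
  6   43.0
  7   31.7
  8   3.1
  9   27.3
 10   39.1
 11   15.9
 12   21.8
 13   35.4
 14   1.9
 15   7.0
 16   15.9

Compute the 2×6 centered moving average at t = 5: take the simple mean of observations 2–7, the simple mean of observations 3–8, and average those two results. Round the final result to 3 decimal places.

19.825

Sum over 2–7: 26.0 + 9.1 + 4.9 + 15.7 + 43.0 + 31.7 = 130.4
Sum over 3–8: 9.1 + 4.9 + 15.7 + 43.0 + 31.7 + 3.1 = 107.5
CMA at t=5 = (130.4 + 107.5) / (2·6) = 237.9 / 12 = 19.825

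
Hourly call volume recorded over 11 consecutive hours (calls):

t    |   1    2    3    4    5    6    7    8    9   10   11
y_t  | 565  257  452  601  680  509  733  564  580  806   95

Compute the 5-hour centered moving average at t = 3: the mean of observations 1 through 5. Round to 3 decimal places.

Sum of periods 1–5: 565 + 257 + 452 + 601 + 680 = 2555
Divide by 5: 2555 / 5 = 511.000

511.000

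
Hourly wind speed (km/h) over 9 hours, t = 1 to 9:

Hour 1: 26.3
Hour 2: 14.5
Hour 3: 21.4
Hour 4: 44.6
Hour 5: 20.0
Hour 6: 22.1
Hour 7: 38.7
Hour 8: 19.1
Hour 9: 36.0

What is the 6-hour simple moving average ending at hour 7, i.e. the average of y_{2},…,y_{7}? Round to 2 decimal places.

Sum of periods 2–7: 14.5 + 21.4 + 44.6 + 20.0 + 22.1 + 38.7 = 161.3
Divide by 6: 161.3 / 6 = 26.88

26.88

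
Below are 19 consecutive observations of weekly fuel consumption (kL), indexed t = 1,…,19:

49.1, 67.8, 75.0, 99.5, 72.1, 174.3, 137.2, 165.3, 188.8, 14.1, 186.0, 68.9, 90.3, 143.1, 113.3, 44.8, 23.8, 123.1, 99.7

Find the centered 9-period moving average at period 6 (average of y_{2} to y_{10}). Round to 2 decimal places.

Sum of periods 2–10: 67.8 + 75.0 + 99.5 + 72.1 + 174.3 + 137.2 + 165.3 + 188.8 + 14.1 = 994.1
Divide by 9: 994.1 / 9 = 110.46

110.46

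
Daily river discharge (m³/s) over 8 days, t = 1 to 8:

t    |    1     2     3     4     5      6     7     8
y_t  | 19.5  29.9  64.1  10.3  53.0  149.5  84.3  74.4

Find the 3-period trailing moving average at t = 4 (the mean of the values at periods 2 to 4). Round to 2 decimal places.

Sum of periods 2–4: 29.9 + 64.1 + 10.3 = 104.3
Divide by 3: 104.3 / 3 = 34.77

34.77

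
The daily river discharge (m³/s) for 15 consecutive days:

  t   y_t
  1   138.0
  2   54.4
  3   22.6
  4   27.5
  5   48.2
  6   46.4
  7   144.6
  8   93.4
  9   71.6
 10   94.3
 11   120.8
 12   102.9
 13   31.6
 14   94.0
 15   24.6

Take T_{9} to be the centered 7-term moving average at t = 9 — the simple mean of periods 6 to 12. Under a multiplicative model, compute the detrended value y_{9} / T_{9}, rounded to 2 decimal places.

Trend T_9 = (46.4 + 144.6 + 93.4 + 71.6 + 94.3 + 120.8 + 102.9) / 7 = 674.0/7 = 96.2857
Ratio to trend: 71.6 / 96.2857 = 0.74

0.74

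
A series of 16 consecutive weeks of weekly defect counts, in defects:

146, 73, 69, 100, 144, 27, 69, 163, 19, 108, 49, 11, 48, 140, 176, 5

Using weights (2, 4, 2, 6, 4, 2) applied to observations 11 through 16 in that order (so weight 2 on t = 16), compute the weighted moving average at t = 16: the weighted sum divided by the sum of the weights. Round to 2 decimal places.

Weighted sum: 2·49 + 4·11 + 2·48 + 6·140 + 4·176 + 2·5 = 98 + 44 + 96 + 840 + 704 + 10 = 1792
Weight total: 2 + 4 + 2 + 6 + 4 + 2 = 20
WMA = 1792 / 20 = 89.60

89.60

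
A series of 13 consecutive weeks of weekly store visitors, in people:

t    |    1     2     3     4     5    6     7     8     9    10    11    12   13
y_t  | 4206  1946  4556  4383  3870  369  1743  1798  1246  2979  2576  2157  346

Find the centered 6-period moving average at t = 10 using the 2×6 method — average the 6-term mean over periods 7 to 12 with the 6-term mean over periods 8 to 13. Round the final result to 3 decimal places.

Sum over 7–12: 1743 + 1798 + 1246 + 2979 + 2576 + 2157 = 12499
Sum over 8–13: 1798 + 1246 + 2979 + 2576 + 2157 + 346 = 11102
CMA at t=10 = (12499 + 11102) / (2·6) = 23601 / 12 = 1966.750

1966.750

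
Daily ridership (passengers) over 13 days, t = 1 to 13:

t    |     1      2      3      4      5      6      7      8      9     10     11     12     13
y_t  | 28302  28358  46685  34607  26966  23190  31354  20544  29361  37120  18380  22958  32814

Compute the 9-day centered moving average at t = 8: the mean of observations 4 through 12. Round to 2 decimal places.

27164.44

Sum of periods 4–12: 34607 + 26966 + 23190 + 31354 + 20544 + 29361 + 37120 + 18380 + 22958 = 244480
Divide by 9: 244480 / 9 = 27164.44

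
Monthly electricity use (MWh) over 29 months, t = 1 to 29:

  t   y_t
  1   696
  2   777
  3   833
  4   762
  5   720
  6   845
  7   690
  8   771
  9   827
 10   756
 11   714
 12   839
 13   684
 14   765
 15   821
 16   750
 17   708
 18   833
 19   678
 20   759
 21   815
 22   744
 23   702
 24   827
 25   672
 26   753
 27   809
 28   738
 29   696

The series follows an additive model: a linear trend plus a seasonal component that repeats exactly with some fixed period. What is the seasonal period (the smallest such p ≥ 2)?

6

First differences y_{t+1} − y_t: 81, 56, -71, -42, 125, -155, 81, 56, -71, -42, 125, -155, 81, 56, …
The difference pattern repeats every 6 terms and not for any smaller step, so p = 6.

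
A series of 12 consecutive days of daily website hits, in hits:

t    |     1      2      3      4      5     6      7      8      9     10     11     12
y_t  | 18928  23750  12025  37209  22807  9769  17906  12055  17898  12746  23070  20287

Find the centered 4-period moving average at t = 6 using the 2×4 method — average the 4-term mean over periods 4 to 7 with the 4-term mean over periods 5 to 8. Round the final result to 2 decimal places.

18778.50

Sum over 4–7: 37209 + 22807 + 9769 + 17906 = 87691
Sum over 5–8: 22807 + 9769 + 17906 + 12055 = 62537
CMA at t=6 = (87691 + 62537) / (2·4) = 150228 / 8 = 18778.50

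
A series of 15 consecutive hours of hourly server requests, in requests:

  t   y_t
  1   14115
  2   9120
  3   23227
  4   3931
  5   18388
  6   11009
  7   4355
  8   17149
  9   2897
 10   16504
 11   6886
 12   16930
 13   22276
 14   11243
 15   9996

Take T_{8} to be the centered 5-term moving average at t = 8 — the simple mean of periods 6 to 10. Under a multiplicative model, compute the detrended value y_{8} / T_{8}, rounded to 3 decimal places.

1.652

Trend T_8 = (11009 + 4355 + 17149 + 2897 + 16504) / 5 = 51914/5 = 10382.80000
Ratio to trend: 17149 / 10382.80000 = 1.652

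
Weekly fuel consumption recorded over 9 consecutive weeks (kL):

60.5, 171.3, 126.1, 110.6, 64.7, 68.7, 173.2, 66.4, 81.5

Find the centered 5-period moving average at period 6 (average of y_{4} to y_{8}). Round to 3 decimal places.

Sum of periods 4–8: 110.6 + 64.7 + 68.7 + 173.2 + 66.4 = 483.6
Divide by 5: 483.6 / 5 = 96.720

96.720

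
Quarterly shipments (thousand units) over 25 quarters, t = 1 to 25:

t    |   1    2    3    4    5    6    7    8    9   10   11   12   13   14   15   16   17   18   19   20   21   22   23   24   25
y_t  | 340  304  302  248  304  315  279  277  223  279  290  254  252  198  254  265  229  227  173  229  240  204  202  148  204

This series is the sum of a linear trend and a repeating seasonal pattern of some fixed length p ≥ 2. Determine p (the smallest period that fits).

First differences y_{t+1} − y_t: -36, -2, -54, 56, 11, -36, -2, -54, 56, 11, -36, -2, …
The difference pattern repeats every 5 terms and not for any smaller step, so p = 5.

5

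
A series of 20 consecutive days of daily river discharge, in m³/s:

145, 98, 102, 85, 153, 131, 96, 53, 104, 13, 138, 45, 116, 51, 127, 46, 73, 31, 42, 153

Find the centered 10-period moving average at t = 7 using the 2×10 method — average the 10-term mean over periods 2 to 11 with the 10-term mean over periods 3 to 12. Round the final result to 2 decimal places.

Sum over 2–11: 98 + 102 + 85 + 153 + 131 + 96 + 53 + 104 + 13 + 138 = 973
Sum over 3–12: 102 + 85 + 153 + 131 + 96 + 53 + 104 + 13 + 138 + 45 = 920
CMA at t=7 = (973 + 920) / (2·10) = 1893 / 20 = 94.65

94.65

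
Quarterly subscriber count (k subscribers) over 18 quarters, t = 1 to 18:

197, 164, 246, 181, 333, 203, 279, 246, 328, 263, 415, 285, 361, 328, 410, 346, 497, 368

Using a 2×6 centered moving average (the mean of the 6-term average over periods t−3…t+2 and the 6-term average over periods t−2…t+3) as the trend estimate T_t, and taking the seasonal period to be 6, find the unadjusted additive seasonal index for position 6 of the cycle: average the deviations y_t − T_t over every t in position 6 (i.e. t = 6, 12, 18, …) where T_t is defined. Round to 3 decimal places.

Season position 6 occurs at t = 6, 12 (where T_t is defined).
t=6: T_6 = 254.83333; y_6 − T_6 = 203 − 254.83333 = -51.83333
t=12: T_12 = 336.83333; y_12 − T_12 = 285 − 336.83333 = -51.83333
Mean deviation: (-51.83333 + -51.83333) / 2 = -51.833

-51.833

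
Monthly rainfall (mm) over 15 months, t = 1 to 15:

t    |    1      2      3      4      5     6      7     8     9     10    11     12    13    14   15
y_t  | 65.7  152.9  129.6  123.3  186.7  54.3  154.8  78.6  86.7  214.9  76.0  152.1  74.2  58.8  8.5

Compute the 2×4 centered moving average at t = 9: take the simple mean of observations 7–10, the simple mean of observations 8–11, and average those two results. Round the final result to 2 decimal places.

123.90

Sum over 7–10: 154.8 + 78.6 + 86.7 + 214.9 = 535.0
Sum over 8–11: 78.6 + 86.7 + 214.9 + 76.0 = 456.2
CMA at t=9 = (535.0 + 456.2) / (2·4) = 991.2 / 8 = 123.90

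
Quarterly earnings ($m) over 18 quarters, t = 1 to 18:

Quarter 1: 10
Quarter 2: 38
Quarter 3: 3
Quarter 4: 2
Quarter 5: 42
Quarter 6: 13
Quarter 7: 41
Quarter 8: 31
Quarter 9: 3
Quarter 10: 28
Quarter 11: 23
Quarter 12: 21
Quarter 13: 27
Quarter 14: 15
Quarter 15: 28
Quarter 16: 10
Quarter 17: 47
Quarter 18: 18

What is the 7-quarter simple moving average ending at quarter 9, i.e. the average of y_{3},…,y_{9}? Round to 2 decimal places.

Sum of periods 3–9: 3 + 2 + 42 + 13 + 41 + 31 + 3 = 135
Divide by 7: 135 / 7 = 19.29

19.29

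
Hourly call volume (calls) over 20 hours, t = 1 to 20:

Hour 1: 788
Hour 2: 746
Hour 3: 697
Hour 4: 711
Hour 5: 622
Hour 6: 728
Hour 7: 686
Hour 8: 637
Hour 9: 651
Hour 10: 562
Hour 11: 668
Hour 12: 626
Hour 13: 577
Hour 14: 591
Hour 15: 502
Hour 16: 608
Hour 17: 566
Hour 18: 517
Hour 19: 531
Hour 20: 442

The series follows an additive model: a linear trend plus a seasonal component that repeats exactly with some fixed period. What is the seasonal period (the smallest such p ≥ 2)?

5

First differences y_{t+1} − y_t: -42, -49, 14, -89, 106, -42, -49, 14, -89, 106, -42, -49, …
The difference pattern repeats every 5 terms and not for any smaller step, so p = 5.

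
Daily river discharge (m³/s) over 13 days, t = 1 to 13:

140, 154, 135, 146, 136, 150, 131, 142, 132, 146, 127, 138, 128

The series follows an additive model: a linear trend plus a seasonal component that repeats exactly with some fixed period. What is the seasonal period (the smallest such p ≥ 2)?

First differences y_{t+1} − y_t: 14, -19, 11, -10, 14, -19, 11, -10, 14, -19, …
The difference pattern repeats every 4 terms and not for any smaller step, so p = 4.

4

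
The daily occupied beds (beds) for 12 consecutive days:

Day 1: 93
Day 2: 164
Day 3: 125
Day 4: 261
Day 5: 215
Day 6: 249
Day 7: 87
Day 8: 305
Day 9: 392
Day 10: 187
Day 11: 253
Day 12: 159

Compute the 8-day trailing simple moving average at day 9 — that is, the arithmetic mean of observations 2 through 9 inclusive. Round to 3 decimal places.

224.750

Sum of periods 2–9: 164 + 125 + 261 + 215 + 249 + 87 + 305 + 392 = 1798
Divide by 8: 1798 / 8 = 224.750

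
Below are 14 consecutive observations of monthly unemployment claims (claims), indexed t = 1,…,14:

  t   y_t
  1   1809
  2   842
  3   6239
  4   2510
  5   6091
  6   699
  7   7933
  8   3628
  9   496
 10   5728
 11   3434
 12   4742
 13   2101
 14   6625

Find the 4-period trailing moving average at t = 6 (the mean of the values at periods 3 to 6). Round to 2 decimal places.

Sum of periods 3–6: 6239 + 2510 + 6091 + 699 = 15539
Divide by 4: 15539 / 4 = 3884.75

3884.75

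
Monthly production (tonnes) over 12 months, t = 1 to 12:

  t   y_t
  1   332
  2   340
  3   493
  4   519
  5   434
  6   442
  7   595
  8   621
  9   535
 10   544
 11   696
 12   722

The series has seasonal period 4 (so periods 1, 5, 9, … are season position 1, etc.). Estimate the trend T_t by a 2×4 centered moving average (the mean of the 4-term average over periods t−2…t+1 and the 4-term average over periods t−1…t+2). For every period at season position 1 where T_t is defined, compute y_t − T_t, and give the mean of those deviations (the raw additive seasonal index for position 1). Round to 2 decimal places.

-51.06

Season position 1 occurs at t = 5, 9 (where T_t is defined).
t=5: T_5 = 484.7500; y_5 − T_5 = 434 − 484.7500 = -50.7500
t=9: T_9 = 586.3750; y_9 − T_9 = 535 − 586.3750 = -51.3750
Mean deviation: (-50.7500 + -51.3750) / 2 = -51.06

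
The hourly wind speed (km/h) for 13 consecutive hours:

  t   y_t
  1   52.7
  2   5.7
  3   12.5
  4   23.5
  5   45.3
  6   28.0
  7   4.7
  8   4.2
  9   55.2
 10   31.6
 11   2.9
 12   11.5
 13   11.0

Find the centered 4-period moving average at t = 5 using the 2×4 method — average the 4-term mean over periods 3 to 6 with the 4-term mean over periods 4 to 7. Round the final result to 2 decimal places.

26.35

Sum over 3–6: 12.5 + 23.5 + 45.3 + 28.0 = 109.3
Sum over 4–7: 23.5 + 45.3 + 28.0 + 4.7 = 101.5
CMA at t=5 = (109.3 + 101.5) / (2·4) = 210.8 / 8 = 26.35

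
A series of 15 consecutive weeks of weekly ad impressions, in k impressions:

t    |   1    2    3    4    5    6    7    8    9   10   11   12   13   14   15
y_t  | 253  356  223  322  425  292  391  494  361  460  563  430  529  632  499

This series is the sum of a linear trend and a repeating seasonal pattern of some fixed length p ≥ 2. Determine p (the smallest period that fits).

First differences y_{t+1} − y_t: 103, -133, 99, 103, -133, 99, 103, -133, …
The difference pattern repeats every 3 terms and not for any smaller step, so p = 3.

3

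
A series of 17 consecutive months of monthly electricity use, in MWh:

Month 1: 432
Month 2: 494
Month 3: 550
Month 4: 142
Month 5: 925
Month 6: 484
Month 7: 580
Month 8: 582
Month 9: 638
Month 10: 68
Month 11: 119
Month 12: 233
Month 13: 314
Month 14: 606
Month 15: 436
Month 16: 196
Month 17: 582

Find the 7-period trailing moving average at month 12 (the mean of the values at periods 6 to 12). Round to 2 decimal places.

Sum of periods 6–12: 484 + 580 + 582 + 638 + 68 + 119 + 233 = 2704
Divide by 7: 2704 / 7 = 386.29

386.29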